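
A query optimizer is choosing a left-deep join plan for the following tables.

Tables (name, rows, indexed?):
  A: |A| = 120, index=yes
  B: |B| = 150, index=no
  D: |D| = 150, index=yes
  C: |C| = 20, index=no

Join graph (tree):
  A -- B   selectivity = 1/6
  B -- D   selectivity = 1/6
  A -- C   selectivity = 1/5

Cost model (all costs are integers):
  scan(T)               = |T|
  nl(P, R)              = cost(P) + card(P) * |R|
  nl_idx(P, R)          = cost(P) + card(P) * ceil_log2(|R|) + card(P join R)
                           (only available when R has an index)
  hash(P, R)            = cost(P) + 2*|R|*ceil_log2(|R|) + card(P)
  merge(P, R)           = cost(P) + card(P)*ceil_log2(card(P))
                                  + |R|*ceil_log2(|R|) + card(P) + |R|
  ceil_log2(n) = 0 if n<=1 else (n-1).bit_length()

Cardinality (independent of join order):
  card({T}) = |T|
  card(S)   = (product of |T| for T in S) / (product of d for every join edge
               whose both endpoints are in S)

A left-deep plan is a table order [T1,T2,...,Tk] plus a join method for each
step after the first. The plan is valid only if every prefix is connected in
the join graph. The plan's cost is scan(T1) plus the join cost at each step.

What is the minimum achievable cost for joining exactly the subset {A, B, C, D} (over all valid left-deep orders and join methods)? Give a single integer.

Selinger DP over subsets of {A,B,C,D}:
  {A}: scan cost=120, card=120
  {B}: scan cost=150, card=150
  {D}: scan cost=150, card=150
  {C}: scan cost=20, card=20
  {AB}: card=3000; try (A,hash)→1980, (B,merge)→2430, (A,merge)→2460, (B,hash)→2640, (A,nl_idx)→4200, (B,nl)→18120 …(+1); best=1980 via (A,hash)
  {AC}: card=480; try (C,hash)→440, (A,nl_idx)→640, (A,merge)→1100, (C,merge)→1200, (A,hash)→1720, (A,nl)→2420 …(+1); best=440 via (C,hash)
  {BD}: card=3750; try (D,hash)→2700, (B,hash)→2700, (D,merge)→2850, (B,merge)→2850, (D,nl_idx)→5100, (D,nl)→22650 …(+1); best=2700 via (D,hash)
  {ABD}: card=75000; try (D,hash)→7380, (A,hash)→8130, (D,merge)→42330, (A,merge)→52410, (D,nl_idx)→100980, (A,nl_idx)→103950 …(+2); best=7380 via (D,hash)
  {ABC}: card=12000; try (B,hash)→3320, (C,hash)→5180, (B,merge)→6590, (C,merge)→41100, (C,nl)→61980, (B,nl)→72440; best=3320 via (B,hash)
  {ABCD}: card=300000; try (D,hash)→17720, (C,hash)→82580, (D,merge)→184670, (D,nl_idx)→399320, (C,merge)→1357500, (C,nl)→1507380 …(+1); best=17720 via (D,hash)

17720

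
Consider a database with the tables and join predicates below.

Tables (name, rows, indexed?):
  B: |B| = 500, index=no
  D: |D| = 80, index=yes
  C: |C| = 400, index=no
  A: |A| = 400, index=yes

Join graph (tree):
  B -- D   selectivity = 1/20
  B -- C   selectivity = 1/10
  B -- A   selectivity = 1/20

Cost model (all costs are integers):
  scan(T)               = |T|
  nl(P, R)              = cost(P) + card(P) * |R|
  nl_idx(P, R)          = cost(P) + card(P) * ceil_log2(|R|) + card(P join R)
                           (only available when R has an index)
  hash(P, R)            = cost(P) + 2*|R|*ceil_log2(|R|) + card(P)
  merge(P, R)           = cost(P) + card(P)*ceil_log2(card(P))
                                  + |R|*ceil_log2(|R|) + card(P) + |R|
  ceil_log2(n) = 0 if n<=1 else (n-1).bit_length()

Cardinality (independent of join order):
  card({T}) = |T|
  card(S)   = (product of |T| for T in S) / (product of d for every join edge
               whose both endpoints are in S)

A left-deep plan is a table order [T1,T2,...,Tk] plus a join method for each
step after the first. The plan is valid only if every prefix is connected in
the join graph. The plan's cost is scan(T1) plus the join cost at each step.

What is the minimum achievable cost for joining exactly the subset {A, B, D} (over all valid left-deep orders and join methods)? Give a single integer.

Selinger DP over subsets of {A,B,D}:
  {B}: scan cost=500, card=500
  {D}: scan cost=80, card=80
  {A}: scan cost=400, card=400
  {BD}: card=2000; try (D,hash)→2120, (B,merge)→5720, (D,nl_idx)→6000, (D,merge)→6140, (B,hash)→9160, (B,nl)→40080 …(+1); best=2120 via (D,hash)
  {AB}: card=10000; try (A,hash)→8200, (B,merge)→9400, (A,merge)→9500, (B,hash)→9800, (A,nl_idx)→15000, (B,nl)→200400 …(+1); best=8200 via (A,hash)
  {ABD}: card=40000; try (A,hash)→11320, (D,hash)→19320, (A,merge)→30120, (A,nl_idx)→60120, (D,nl_idx)→118200, (D,merge)→158840 …(+2); best=11320 via (A,hash)

11320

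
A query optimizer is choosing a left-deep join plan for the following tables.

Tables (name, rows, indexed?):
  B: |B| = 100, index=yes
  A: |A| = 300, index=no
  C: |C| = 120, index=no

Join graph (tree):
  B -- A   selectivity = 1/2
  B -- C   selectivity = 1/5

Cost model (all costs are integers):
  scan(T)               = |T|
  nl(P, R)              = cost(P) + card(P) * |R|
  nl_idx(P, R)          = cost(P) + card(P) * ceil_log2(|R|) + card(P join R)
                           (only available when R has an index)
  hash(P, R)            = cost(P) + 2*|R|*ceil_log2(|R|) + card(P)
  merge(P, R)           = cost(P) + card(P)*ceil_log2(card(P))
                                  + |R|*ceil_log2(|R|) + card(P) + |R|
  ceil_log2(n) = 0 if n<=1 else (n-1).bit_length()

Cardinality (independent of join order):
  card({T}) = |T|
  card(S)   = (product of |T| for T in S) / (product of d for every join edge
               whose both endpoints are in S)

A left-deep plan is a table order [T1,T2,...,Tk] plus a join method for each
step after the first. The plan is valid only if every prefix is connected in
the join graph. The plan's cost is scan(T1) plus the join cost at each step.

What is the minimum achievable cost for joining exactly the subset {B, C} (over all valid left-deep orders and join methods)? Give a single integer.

Selinger DP over subsets of {B,C}:
  {B}: scan cost=100, card=100
  {C}: scan cost=120, card=120
  {BC}: card=2400; try (B,hash)→1640, (C,merge)→1860, (C,hash)→1880, (B,merge)→1880, (B,nl_idx)→3360, (C,nl)→12100 …(+1); best=1640 via (B,hash)

1640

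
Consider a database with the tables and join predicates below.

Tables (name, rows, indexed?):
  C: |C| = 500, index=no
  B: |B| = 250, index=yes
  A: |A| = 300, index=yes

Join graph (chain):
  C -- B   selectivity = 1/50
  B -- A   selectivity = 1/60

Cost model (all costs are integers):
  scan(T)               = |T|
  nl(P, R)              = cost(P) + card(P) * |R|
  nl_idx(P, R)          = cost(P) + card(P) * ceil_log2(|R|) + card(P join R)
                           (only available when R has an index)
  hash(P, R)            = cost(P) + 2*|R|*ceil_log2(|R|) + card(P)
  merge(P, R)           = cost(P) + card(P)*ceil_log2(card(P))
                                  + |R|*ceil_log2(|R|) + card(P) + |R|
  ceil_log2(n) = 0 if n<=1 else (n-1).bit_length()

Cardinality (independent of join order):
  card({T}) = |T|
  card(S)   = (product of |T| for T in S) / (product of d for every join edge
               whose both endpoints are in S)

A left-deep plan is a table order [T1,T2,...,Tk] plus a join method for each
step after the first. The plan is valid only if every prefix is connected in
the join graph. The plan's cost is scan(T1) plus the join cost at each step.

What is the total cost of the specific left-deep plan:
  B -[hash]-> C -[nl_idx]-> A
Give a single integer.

step 1: scan B: cost=250, card=250
step 2: join C via hash
    card(P join C) = 250*500/(50) = 2500
    cost = 250 + 2*500*9 + 250 = 9500
step 3: join A via nl_idx
    card(P join A) = 2500*300/(60) = 12500
    cost = 9500 + 2500*9 + 12500 = 44500

44500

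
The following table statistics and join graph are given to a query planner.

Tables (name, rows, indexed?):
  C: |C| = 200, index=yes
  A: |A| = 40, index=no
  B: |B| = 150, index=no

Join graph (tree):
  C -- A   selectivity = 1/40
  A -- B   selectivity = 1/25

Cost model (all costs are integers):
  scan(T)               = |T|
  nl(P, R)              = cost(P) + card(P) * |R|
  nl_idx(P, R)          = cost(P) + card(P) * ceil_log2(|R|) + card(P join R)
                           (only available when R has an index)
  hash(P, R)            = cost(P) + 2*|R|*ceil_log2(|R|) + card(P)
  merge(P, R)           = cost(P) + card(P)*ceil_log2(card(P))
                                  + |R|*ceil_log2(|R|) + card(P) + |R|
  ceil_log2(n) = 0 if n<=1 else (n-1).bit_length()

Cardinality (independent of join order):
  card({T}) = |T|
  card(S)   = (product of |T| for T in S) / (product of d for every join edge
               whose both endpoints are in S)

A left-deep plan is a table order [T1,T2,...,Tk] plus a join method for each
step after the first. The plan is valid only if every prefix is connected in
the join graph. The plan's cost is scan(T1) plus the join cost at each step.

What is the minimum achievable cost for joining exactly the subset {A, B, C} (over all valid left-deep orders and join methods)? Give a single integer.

Selinger DP over subsets of {A,B,C}:
  {C}: scan cost=200, card=200
  {A}: scan cost=40, card=40
  {B}: scan cost=150, card=150
  {AC}: card=200; try (C,nl_idx)→560, (A,hash)→880, (C,merge)→2120, (A,merge)→2280, (C,hash)→3280, (C,nl)→8040 …(+1); best=560 via (C,nl_idx)
  {AB}: card=240; try (A,hash)→780, (B,merge)→1670, (A,merge)→1780, (B,hash)→2480, (B,nl)→6040, (A,nl)→6150; best=780 via (A,hash)
  {ABC}: card=1200; try (B,hash)→3160, (B,merge)→3710, (C,nl_idx)→3900, (C,hash)→4220, (C,merge)→4740, (B,nl)→30560 …(+1); best=3160 via (B,hash)

3160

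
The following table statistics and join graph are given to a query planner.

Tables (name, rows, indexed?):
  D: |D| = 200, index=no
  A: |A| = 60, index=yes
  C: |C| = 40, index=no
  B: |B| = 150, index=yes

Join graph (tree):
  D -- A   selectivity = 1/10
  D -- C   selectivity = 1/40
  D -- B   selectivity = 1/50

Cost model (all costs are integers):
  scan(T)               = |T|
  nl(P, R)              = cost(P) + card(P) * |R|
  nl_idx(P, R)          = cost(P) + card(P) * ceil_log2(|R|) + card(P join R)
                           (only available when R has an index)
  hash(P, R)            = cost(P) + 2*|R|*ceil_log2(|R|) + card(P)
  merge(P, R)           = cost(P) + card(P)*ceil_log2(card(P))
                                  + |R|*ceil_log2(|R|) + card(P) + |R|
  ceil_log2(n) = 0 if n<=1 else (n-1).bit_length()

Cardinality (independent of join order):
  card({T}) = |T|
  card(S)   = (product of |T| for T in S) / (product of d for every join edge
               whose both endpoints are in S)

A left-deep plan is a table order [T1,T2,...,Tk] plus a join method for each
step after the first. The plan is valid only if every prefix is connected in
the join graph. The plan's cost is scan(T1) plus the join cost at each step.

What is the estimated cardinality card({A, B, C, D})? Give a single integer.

Tables in S: A(60), B(150), C(40), D(200)
Edges inside S: D-A(d=10), D-C(d=40), D-B(d=50)
numerator = 60 * 150 * 40 * 200 = 72000000
denominator = 10 * 40 * 50 = 20000
card(S) = 72000000 / 20000 = 3600

3600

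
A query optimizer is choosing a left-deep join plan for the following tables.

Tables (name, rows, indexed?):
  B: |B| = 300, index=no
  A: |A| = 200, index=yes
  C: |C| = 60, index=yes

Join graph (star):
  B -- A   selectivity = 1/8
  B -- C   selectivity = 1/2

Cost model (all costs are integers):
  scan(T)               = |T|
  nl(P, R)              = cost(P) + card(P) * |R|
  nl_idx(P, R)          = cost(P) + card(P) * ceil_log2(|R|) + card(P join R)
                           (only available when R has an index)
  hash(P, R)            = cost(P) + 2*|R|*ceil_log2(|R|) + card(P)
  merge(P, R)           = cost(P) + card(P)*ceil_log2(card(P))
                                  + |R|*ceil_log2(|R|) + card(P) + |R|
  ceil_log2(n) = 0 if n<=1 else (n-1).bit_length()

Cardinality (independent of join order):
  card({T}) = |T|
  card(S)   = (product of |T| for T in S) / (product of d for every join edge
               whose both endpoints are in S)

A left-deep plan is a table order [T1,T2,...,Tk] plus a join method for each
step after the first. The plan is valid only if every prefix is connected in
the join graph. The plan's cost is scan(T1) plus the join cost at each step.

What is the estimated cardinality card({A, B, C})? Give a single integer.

Tables in S: A(200), B(300), C(60)
Edges inside S: B-A(d=8), B-C(d=2)
numerator = 200 * 300 * 60 = 3600000
denominator = 8 * 2 = 16
card(S) = 3600000 / 16 = 225000

225000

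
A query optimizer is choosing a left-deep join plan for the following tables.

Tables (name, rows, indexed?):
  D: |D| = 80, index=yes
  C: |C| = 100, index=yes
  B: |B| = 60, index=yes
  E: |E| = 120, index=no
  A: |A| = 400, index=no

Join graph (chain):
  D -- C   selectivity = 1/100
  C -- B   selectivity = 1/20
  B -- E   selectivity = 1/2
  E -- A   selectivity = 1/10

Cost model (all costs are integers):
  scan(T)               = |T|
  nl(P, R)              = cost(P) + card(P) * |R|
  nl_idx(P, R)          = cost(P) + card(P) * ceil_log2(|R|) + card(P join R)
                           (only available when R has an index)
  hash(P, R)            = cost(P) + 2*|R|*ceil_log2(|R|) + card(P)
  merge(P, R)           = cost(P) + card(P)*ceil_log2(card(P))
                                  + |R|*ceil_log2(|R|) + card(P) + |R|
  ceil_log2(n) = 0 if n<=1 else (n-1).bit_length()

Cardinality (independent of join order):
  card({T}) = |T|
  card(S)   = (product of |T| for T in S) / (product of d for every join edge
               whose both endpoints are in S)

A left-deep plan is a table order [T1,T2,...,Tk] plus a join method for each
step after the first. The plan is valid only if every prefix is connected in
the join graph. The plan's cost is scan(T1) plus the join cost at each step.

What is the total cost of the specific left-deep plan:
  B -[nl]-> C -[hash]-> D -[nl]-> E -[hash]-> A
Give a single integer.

57880

step 1: scan B: cost=60, card=60
step 2: join C via nl
    card(P join C) = 60*100/(20) = 300
    cost = 60 + 60*100 = 6060
step 3: join D via hash
    card(P join D) = 300*80/(100) = 240
    cost = 6060 + 2*80*7 + 300 = 7480
step 4: join E via nl
    card(P join E) = 240*120/(2) = 14400
    cost = 7480 + 240*120 = 36280
step 5: join A via hash
    card(P join A) = 14400*400/(10) = 576000
    cost = 36280 + 2*400*9 + 14400 = 57880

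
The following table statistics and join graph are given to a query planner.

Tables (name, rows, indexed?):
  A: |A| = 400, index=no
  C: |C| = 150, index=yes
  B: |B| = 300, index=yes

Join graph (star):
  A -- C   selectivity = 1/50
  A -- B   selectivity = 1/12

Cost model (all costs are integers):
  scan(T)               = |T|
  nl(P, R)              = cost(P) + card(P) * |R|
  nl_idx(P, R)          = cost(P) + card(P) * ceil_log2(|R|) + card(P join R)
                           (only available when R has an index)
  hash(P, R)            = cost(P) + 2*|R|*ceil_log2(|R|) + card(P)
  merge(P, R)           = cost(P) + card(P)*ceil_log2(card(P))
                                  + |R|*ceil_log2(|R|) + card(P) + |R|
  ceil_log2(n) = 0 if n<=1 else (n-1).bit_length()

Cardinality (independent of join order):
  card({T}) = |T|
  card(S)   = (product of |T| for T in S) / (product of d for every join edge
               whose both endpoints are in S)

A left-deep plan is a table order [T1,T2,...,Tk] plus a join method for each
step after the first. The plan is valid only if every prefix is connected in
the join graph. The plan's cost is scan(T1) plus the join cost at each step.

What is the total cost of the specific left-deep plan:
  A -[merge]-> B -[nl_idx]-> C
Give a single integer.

step 1: scan A: cost=400, card=400
step 2: join B via merge
    card(P join B) = 400*300/(12) = 10000
    cost = 400 + 400*9 + 300*9 + 400 + 300 = 7400
step 3: join C via nl_idx
    card(P join C) = 10000*150/(50) = 30000
    cost = 7400 + 10000*8 + 30000 = 117400

117400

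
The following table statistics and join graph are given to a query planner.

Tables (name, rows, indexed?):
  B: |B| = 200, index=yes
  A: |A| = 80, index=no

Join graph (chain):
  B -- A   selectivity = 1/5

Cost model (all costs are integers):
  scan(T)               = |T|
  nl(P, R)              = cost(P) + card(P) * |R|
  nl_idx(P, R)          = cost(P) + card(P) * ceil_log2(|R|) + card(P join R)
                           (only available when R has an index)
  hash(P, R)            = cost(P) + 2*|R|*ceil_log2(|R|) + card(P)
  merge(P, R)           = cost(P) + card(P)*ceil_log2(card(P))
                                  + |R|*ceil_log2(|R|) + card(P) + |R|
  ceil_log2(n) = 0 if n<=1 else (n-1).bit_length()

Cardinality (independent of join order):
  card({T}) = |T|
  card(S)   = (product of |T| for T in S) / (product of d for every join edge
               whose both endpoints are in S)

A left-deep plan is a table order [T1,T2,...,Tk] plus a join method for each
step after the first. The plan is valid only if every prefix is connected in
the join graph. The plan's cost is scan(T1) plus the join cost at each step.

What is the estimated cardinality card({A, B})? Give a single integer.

Tables in S: A(80), B(200)
Edges inside S: B-A(d=5)
numerator = 80 * 200 = 16000
denominator = 5 = 5
card(S) = 16000 / 5 = 3200

3200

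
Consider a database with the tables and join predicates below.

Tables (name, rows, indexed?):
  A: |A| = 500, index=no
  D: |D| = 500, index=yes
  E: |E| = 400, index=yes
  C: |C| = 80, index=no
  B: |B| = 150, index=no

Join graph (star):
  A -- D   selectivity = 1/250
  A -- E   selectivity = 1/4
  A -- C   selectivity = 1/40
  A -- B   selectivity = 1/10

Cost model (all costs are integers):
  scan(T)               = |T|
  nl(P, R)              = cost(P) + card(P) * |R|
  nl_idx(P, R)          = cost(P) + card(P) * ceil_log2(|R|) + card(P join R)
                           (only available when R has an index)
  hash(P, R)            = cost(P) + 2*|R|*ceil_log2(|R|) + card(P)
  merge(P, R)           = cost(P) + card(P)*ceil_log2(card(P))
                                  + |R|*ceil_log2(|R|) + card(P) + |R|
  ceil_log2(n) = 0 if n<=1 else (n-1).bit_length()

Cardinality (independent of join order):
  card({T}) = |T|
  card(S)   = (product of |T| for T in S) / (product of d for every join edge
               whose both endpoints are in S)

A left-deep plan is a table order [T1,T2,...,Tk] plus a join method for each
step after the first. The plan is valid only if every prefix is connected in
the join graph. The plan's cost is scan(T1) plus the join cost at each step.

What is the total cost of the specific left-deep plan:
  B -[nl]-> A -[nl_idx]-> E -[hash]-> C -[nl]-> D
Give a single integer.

step 1: scan B: cost=150, card=150
step 2: join A via nl
    card(P join A) = 150*500/(10) = 7500
    cost = 150 + 150*500 = 75150
step 3: join E via nl_idx
    card(P join E) = 7500*400/(4) = 750000
    cost = 75150 + 7500*9 + 750000 = 892650
step 4: join C via hash
    card(P join C) = 750000*80/(40) = 1500000
    cost = 892650 + 2*80*7 + 750000 = 1643770
step 5: join D via nl
    card(P join D) = 1500000*500/(250) = 3000000
    cost = 1643770 + 1500000*500 = 751643770

751643770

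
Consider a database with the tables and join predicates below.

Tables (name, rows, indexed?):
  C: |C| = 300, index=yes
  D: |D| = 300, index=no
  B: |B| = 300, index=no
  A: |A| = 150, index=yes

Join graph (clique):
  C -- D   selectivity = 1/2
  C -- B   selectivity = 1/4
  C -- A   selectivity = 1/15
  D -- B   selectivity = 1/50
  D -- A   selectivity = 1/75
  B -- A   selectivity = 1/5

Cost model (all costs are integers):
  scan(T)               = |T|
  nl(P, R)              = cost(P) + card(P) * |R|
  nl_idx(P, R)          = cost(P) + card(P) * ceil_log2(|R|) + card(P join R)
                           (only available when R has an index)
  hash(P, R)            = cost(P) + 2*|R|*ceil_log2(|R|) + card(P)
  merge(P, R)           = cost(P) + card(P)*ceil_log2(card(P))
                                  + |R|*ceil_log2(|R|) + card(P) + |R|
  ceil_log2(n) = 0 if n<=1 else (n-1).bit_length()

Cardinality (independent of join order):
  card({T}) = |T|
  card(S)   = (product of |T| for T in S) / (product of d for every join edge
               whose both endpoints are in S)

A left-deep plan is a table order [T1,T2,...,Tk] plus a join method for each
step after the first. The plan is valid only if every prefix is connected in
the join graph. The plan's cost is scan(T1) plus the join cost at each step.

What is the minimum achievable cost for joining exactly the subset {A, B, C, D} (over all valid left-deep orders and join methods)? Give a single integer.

Selinger DP over subsets of {A,B,C,D}:
  {C}: scan cost=300, card=300
  {D}: scan cost=300, card=300
  {B}: scan cost=300, card=300
  {A}: scan cost=150, card=150
  {CD}: card=45000; try (D,hash)→6000, (C,hash)→6000, (D,merge)→6300, (C,merge)→6300, (C,nl_idx)→48000, (D,nl)→90300 …(+1); best=6000 via (D,hash)
  {BC}: card=22500; try (C,hash)→6000, (B,hash)→6000, (C,merge)→6300, (B,merge)→6300, (C,nl_idx)→25500, (C,nl)→90300 …(+1); best=6000 via (C,hash)
  {AC}: card=3000; try (A,hash)→3000, (C,merge)→4500, (C,nl_idx)→4500, (A,merge)→4650, (C,hash)→5700, (A,nl_idx)→5700 …(+2); best=3000 via (A,hash)
  {BD}: card=1800; try (D,hash)→6000, (B,hash)→6000, (D,merge)→6300, (B,merge)→6300, (D,nl)→90300, (B,nl)→90300; best=6000 via (D,hash)
  {AD}: card=600; try (A,hash)→3000, (A,nl_idx)→3300, (D,merge)→4500, (A,merge)→4650, (D,hash)→5700, (D,nl)→45150 …(+1); best=3000 via (A,hash)
  {AB}: card=9000; try (A,hash)→3000, (B,merge)→4500, (A,merge)→4650, (B,hash)→5700, (A,nl_idx)→11700, (B,nl)→45150 …(+1); best=3000 via (A,hash)
  {BCD}: card=67500; try (C,hash)→13200, (C,merge)→30600, (D,hash)→33900, (B,hash)→56400, (C,nl_idx)→89700, (D,merge)→369000 …(+4); best=13200 via (C,hash)
  {ACD}: card=6000; try (C,hash)→9000, (D,hash)→11400, (C,merge)→12600, (C,nl_idx)→14400, (D,merge)→45000, (A,hash)→53400 …(+5); best=9000 via (C,hash)
  {ABC}: card=45000; try (B,hash)→11400, (C,hash)→17400, (A,hash)→30900, (B,merge)→45000, (C,nl_idx)→129000, (C,merge)→141000 …(+5); best=11400 via (B,hash)
  {ABD}: card=720; try (B,hash)→9000, (A,hash)→10200, (B,merge)→12600, (D,hash)→17400, (A,nl_idx)→21120, (A,merge)→28950 …(+4); best=9000 via (B,hash)
  {ABCD}: card=1800; try (C,hash)→15120, (C,nl_idx)→17280, (C,merge)→19920, (B,hash)→20400, (D,hash)→61800, (A,hash)→83100 …(+8); best=15120 via (C,hash)

15120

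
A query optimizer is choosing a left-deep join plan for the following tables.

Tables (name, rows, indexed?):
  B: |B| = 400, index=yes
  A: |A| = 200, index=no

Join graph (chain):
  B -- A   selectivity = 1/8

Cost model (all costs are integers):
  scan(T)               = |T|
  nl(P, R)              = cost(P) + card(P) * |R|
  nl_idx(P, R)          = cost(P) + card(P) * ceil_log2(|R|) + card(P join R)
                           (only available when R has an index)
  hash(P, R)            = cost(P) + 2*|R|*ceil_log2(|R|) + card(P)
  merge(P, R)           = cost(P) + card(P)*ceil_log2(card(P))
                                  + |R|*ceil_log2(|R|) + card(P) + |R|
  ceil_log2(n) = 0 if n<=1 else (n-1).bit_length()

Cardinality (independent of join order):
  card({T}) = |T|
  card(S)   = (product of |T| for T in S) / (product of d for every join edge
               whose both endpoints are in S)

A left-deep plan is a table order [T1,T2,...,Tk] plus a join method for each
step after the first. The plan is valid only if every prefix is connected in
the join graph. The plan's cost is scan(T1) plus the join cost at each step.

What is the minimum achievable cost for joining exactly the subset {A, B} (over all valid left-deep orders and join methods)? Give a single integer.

Selinger DP over subsets of {A,B}:
  {B}: scan cost=400, card=400
  {A}: scan cost=200, card=200
  {AB}: card=10000; try (A,hash)→4000, (B,merge)→6000, (A,merge)→6200, (B,hash)→7600, (B,nl_idx)→12000, (B,nl)→80200 …(+1); best=4000 via (A,hash)

4000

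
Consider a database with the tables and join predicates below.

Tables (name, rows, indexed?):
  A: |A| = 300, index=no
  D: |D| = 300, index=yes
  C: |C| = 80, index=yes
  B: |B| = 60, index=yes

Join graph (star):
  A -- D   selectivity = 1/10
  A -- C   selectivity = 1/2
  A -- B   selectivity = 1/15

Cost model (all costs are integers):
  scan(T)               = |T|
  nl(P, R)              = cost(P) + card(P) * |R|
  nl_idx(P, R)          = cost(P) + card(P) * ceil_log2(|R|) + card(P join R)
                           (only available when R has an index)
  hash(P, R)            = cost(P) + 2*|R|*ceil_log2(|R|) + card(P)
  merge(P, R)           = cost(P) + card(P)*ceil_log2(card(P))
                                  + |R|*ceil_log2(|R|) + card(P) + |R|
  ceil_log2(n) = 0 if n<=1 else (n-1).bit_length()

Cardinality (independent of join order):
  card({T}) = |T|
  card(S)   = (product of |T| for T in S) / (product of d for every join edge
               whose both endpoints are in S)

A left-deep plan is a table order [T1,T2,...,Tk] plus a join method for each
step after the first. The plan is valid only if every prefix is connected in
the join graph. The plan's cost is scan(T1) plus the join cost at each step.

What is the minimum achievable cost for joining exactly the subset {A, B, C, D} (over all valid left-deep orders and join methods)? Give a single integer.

Selinger DP over subsets of {A,B,C,D}:
  {A}: scan cost=300, card=300
  {D}: scan cost=300, card=300
  {C}: scan cost=80, card=80
  {B}: scan cost=60, card=60
  {AD}: card=9000; try (D,hash)→6000, (A,hash)→6000, (D,merge)→6300, (A,merge)→6300, (D,nl_idx)→12000, (D,nl)→90300 …(+1); best=6000 via (D,hash)
  {AC}: card=12000; try (C,hash)→1720, (A,merge)→3720, (C,merge)→3940, (A,hash)→5560, (C,nl_idx)→14400, (A,nl)→24080 …(+1); best=1720 via (C,hash)
  {AB}: card=1200; try (B,hash)→1320, (B,nl_idx)→3300, (A,merge)→3480, (B,merge)→3720, (A,hash)→5520, (A,nl)→18060 …(+1); best=1320 via (B,hash)
  {ACD}: card=360000; try (C,hash)→16120, (D,hash)→19120, (C,merge)→141640, (D,merge)→184720, (C,nl_idx)→429000, (D,nl_idx)→469720 …(+2); best=16120 via (C,hash)
  {ABD}: card=36000; try (D,hash)→7920, (B,hash)→15720, (D,merge)→18720, (D,nl_idx)→48120, (B,nl_idx)→96000, (B,merge)→141420 …(+2); best=7920 via (D,hash)
  {ABC}: card=48000; try (C,hash)→3640, (B,hash)→14440, (C,merge)→16360, (C,nl_idx)→57720, (C,nl)→97320, (B,nl_idx)→121720 …(+2); best=3640 via (C,hash)
  {ABCD}: card=1440000; try (C,hash)→45040, (D,hash)→57040, (B,hash)→376840, (C,merge)→620560, (D,merge)→822640, (C,nl_idx)→1699920 …(+6); best=45040 via (C,hash)

45040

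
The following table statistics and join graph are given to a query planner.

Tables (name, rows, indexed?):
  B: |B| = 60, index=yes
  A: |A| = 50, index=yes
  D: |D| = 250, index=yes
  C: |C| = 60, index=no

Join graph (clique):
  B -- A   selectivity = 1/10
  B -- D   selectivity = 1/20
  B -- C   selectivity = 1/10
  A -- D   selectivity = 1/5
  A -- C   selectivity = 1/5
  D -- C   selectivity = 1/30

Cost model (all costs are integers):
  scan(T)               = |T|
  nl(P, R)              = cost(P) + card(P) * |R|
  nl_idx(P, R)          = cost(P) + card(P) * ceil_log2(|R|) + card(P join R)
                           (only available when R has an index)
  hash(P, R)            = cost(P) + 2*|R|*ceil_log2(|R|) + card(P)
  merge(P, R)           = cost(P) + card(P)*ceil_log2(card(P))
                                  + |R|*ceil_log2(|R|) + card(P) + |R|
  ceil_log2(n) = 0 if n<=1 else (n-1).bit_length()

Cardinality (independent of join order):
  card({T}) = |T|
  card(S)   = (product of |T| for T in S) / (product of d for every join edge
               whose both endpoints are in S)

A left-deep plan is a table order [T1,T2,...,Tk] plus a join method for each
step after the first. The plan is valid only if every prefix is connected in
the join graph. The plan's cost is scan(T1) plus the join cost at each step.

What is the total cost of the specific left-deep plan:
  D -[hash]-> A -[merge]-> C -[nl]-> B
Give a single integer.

step 1: scan D: cost=250, card=250
step 2: join A via hash
    card(P join A) = 250*50/(5) = 2500
    cost = 250 + 2*50*6 + 250 = 1100
step 3: join C via merge
    card(P join C) = 2500*60/(5*30) = 1000
    cost = 1100 + 2500*12 + 60*6 + 2500 + 60 = 34020
step 4: join B via nl
    card(P join B) = 1000*60/(10*20*10) = 30
    cost = 34020 + 1000*60 = 94020

94020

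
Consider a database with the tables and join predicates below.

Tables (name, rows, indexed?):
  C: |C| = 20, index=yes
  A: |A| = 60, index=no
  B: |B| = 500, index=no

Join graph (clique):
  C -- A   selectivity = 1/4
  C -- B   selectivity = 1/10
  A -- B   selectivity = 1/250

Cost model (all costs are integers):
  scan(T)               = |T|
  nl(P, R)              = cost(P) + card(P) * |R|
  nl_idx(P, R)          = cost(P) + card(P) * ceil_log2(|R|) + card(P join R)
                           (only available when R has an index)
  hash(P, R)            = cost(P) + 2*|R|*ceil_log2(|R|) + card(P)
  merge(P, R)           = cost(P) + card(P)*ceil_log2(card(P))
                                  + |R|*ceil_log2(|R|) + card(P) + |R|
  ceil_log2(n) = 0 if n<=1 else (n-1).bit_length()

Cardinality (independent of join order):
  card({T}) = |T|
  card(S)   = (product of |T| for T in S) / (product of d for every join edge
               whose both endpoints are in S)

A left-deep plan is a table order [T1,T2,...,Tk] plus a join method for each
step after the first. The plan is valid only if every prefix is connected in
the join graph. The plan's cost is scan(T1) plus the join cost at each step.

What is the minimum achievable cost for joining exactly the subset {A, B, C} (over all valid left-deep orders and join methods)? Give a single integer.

2040

Selinger DP over subsets of {A,B,C}:
  {C}: scan cost=20, card=20
  {A}: scan cost=60, card=60
  {B}: scan cost=500, card=500
  {AC}: card=300; try (C,hash)→320, (A,merge)→560, (C,merge)→600, (C,nl_idx)→660, (A,hash)→760, (A,nl)→1220 …(+1); best=320 via (C,hash)
  {BC}: card=1000; try (C,hash)→1200, (C,nl_idx)→4000, (B,merge)→5140, (C,merge)→5620, (B,hash)→9040, (B,nl)→10020 …(+1); best=1200 via (C,hash)
  {AB}: card=120; try (A,hash)→1720, (B,merge)→5480, (A,merge)→5920, (B,hash)→9120, (B,nl)→30060, (A,nl)→30500; best=1720 via (A,hash)
  {ABC}: card=60; try (C,hash)→2040, (C,nl_idx)→2380, (C,merge)→2800, (A,hash)→2920, (C,nl)→4120, (B,merge)→8320 …(+4); best=2040 via (C,hash)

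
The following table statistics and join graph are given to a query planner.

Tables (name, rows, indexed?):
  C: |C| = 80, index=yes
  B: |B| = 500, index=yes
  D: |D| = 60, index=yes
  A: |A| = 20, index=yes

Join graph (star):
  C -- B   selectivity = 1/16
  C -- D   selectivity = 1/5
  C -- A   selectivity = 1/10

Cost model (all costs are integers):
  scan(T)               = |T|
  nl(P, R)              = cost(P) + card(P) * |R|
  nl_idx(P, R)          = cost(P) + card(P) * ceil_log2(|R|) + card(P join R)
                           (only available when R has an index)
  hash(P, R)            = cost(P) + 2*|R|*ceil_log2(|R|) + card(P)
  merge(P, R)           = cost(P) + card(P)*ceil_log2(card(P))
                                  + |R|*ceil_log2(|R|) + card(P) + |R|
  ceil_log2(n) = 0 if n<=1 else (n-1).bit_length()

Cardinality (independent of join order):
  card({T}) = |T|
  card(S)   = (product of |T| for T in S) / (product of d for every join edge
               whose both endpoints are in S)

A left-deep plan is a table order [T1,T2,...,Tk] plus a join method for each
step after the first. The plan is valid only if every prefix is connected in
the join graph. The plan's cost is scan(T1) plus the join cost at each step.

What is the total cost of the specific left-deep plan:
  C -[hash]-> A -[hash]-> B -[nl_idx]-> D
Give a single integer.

99520

step 1: scan C: cost=80, card=80
step 2: join A via hash
    card(P join A) = 80*20/(10) = 160
    cost = 80 + 2*20*5 + 80 = 360
step 3: join B via hash
    card(P join B) = 160*500/(16) = 5000
    cost = 360 + 2*500*9 + 160 = 9520
step 4: join D via nl_idx
    card(P join D) = 5000*60/(5) = 60000
    cost = 9520 + 5000*6 + 60000 = 99520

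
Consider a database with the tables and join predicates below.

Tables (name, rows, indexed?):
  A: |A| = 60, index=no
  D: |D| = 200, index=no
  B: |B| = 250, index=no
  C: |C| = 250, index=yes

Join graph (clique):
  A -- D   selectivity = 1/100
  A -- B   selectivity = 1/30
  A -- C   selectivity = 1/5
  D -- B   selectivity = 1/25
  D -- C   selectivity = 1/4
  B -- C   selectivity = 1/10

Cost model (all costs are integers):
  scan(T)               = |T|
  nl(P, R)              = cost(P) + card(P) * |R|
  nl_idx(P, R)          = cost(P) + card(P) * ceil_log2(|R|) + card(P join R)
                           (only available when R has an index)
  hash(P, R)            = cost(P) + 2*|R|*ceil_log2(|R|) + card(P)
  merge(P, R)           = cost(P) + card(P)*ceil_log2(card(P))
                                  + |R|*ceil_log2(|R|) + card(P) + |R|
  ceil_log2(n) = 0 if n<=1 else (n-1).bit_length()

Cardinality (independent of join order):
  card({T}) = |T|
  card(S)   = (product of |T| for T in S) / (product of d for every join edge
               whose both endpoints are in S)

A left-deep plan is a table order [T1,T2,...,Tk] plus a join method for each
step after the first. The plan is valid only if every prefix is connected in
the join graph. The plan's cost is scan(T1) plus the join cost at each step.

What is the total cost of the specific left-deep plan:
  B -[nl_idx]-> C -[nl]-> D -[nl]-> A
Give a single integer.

step 1: scan B: cost=250, card=250
step 2: join C via nl_idx
    card(P join C) = 250*250/(10) = 6250
    cost = 250 + 250*8 + 6250 = 8500
step 3: join D via nl
    card(P join D) = 6250*200/(25*4) = 12500
    cost = 8500 + 6250*200 = 1258500
step 4: join A via nl
    card(P join A) = 12500*60/(100*30*5) = 50
    cost = 1258500 + 12500*60 = 2008500

2008500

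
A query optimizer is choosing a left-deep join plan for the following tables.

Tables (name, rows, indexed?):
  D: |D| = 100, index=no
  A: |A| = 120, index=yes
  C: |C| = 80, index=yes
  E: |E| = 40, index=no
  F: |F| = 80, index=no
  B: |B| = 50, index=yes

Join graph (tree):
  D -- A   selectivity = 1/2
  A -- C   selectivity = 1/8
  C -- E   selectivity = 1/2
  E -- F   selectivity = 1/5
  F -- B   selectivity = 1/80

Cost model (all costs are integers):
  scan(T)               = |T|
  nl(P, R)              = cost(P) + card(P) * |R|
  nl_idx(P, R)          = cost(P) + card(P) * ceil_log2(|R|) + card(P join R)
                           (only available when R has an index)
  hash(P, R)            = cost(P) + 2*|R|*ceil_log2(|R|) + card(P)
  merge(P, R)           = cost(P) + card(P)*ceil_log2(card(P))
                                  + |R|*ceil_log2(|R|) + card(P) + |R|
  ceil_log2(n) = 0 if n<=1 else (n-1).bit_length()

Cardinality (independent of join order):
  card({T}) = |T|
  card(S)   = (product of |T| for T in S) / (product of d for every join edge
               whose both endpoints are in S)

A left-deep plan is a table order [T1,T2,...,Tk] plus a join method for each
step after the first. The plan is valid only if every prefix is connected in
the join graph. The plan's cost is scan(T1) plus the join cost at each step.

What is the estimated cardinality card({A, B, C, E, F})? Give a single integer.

Tables in S: A(120), B(50), C(80), E(40), F(80)
Edges inside S: A-C(d=8), C-E(d=2), E-F(d=5), F-B(d=80)
numerator = 120 * 50 * 80 * 40 * 80 = 1536000000
denominator = 8 * 2 * 5 * 80 = 6400
card(S) = 1536000000 / 6400 = 240000

240000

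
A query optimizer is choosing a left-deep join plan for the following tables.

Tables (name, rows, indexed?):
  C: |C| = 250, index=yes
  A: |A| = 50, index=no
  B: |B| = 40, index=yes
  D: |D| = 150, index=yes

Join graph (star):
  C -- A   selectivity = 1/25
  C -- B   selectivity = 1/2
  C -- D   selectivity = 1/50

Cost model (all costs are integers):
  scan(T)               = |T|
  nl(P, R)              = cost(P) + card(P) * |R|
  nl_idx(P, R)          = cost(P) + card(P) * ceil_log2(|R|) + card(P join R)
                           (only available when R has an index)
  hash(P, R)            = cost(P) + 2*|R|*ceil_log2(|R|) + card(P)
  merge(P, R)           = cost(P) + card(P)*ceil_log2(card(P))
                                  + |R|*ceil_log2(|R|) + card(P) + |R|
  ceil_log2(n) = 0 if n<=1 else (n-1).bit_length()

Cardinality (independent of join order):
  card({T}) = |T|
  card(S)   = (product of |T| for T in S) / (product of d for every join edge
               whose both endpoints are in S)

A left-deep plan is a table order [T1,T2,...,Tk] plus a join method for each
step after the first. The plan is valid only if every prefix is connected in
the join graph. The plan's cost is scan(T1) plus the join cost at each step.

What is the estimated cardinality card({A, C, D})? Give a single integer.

Tables in S: A(50), C(250), D(150)
Edges inside S: C-A(d=25), C-D(d=50)
numerator = 50 * 250 * 150 = 1875000
denominator = 25 * 50 = 1250
card(S) = 1875000 / 1250 = 1500

1500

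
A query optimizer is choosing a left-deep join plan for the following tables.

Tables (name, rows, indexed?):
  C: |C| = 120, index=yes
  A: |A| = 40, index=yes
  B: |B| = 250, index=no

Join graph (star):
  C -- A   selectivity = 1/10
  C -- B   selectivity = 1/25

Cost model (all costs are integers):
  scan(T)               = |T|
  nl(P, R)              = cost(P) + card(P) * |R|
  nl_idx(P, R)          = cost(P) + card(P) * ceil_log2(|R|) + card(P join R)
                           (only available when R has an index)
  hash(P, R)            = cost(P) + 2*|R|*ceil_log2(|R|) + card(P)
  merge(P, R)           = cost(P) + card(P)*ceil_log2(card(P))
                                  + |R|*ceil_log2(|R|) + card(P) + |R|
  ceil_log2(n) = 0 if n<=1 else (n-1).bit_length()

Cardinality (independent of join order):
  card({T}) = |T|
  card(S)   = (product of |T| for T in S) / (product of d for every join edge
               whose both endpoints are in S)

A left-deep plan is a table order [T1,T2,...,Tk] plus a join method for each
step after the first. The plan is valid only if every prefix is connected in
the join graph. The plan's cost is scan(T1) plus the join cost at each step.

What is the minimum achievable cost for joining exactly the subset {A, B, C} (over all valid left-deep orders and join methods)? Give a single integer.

Selinger DP over subsets of {A,B,C}:
  {C}: scan cost=120, card=120
  {A}: scan cost=40, card=40
  {B}: scan cost=250, card=250
  {AC}: card=480; try (A,hash)→720, (C,nl_idx)→800, (C,merge)→1280, (A,nl_idx)→1320, (A,merge)→1360, (C,hash)→1760 …(+2); best=720 via (A,hash)
  {BC}: card=1200; try (C,hash)→2180, (C,nl_idx)→3200, (B,merge)→3330, (C,merge)→3460, (B,hash)→4240, (B,nl)→30120 …(+1); best=2180 via (C,hash)
  {ABC}: card=4800; try (A,hash)→3860, (B,hash)→5200, (B,merge)→7770, (A,nl_idx)→14180, (A,merge)→16860, (A,nl)→50180 …(+1); best=3860 via (A,hash)

3860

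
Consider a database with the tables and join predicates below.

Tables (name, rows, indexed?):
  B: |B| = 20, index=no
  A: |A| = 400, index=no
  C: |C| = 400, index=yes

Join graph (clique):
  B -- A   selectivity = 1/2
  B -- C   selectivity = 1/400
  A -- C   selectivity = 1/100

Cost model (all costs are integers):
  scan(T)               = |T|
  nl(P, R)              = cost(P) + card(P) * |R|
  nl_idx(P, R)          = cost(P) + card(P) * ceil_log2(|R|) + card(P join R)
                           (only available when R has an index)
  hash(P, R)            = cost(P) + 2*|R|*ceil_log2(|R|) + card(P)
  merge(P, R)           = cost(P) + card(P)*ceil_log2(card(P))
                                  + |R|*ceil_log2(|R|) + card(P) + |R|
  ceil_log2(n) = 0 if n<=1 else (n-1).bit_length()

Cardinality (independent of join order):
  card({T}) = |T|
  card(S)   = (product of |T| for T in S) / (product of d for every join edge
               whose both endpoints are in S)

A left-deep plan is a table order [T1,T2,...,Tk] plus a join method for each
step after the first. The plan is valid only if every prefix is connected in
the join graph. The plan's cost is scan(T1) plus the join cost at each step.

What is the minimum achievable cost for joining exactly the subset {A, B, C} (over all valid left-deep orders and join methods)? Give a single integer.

Selinger DP over subsets of {A,B,C}:
  {B}: scan cost=20, card=20
  {A}: scan cost=400, card=400
  {C}: scan cost=400, card=400
  {AB}: card=4000; try (B,hash)→1000, (A,merge)→4140, (B,merge)→4520, (A,hash)→7240, (A,nl)→8020, (B,nl)→8400; best=1000 via (B,hash)
  {BC}: card=20; try (C,nl_idx)→220, (B,hash)→1000, (C,merge)→4140, (B,merge)→4520, (C,hash)→7240, (C,nl)→8020 …(+1); best=220 via (C,nl_idx)
  {AC}: card=1600; try (C,nl_idx)→5600, (C,hash)→8000, (A,hash)→8000, (C,merge)→8400, (A,merge)→8400, (C,nl)→160400 …(+1); best=5600 via (C,nl_idx)
  {ABC}: card=40; try (A,merge)→4340, (B,hash)→7400, (A,hash)→7440, (A,nl)→8220, (C,hash)→12200, (B,merge)→24920 …(+4); best=4340 via (A,merge)

4340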